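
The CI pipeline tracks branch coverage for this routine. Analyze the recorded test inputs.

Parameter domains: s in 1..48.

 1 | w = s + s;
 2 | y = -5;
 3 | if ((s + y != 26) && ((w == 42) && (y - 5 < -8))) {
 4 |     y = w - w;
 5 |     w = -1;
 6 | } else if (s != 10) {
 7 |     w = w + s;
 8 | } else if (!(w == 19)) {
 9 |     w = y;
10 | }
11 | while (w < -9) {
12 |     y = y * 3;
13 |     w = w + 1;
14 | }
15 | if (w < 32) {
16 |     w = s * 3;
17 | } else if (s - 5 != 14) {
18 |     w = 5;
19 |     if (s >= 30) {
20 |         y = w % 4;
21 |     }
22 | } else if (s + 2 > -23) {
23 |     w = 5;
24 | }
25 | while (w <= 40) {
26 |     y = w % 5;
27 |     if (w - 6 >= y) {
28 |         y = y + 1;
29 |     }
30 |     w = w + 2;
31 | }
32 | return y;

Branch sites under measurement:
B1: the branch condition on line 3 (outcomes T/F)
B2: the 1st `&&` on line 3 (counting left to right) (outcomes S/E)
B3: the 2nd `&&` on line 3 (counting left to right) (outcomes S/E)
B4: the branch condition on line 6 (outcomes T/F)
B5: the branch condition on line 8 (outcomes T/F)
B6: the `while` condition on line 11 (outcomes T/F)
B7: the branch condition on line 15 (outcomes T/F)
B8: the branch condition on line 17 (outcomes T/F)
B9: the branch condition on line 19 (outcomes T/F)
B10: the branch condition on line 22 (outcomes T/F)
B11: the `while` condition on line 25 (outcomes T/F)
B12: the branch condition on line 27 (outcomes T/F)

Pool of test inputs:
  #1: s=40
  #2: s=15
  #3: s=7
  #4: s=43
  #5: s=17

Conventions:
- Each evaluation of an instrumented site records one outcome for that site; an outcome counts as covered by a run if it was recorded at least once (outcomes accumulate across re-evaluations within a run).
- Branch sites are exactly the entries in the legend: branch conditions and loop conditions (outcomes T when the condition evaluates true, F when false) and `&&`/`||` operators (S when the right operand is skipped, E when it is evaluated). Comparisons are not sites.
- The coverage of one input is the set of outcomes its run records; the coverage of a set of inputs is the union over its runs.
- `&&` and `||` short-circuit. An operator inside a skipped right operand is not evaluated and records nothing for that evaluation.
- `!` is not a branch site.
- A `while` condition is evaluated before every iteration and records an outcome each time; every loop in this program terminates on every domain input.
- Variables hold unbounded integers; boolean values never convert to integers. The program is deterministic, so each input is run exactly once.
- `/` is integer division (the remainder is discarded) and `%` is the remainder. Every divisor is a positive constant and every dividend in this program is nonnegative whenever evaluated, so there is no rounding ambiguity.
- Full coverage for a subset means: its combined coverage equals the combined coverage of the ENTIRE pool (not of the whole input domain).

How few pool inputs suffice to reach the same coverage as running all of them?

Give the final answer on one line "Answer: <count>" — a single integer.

input #1, s=40: events B2->E, B3->S, B1->F, B4->T, B6->F, B7->F, B8->T, B9->T, B11->T, B12->F, B11->T, B12->F, B11->T, B12->F, ...; outcomes B1=F, B2=E, B3=S, B4=T, B6=F, B7=F, B8=T, B9=T, B11=T, B11=F, B12=T, B12=F
input #2, s=15: events B2->E, B3->S, B1->F, B4->T, B6->F, B7->F, B8->T, B9->F, B11->T, B12->F, B11->T, B12->F, B11->T, B12->F, ...; outcomes B1=F, B2=E, B3=S, B4=T, B6=F, B7=F, B8=T, B9=F, B11=T, B11=F, B12=T, B12=F
input #3, s=7: events B2->E, B3->S, B1->F, B4->T, B6->F, B7->T, B11->T, B12->T, B11->T, B12->T, B11->T, B12->T, B11->T, B12->T, ...; outcomes B1=F, B2=E, B3=S, B4=T, B6=F, B7=T, B11=T, B11=F, B12=T
input #4, s=43: events B2->E, B3->S, B1->F, B4->T, B6->F, B7->F, B8->T, B9->T, B11->T, B12->F, B11->T, B12->F, B11->T, B12->F, ...; outcomes B1=F, B2=E, B3=S, B4=T, B6=F, B7=F, B8=T, B9=T, B11=T, B11=F, B12=T, B12=F
input #5, s=17: events B2->E, B3->S, B1->F, B4->T, B6->F, B7->F, B8->T, B9->F, B11->T, B12->F, B11->T, B12->F, B11->T, B12->F, ...; outcomes B1=F, B2=E, B3=S, B4=T, B6=F, B7=F, B8=T, B9=F, B11=T, B11=F, B12=T, B12=F
union over all inputs: B1=F, B2=E, B3=S, B4=T, B6=F, B7=T, B7=F, B8=T, B9=T, B9=F, B11=T, B11=F, B12=T, B12=F (14 outcomes)
no size-1 subset reaches all 14 outcomes (best union: 12/14)
no size-2 subset reaches all 14 outcomes (best union: 13/14)
the canonical winner is {1, 2, 3}: size 3, full 14-outcome coverage, earliest index list among size-3 covers

Answer: 3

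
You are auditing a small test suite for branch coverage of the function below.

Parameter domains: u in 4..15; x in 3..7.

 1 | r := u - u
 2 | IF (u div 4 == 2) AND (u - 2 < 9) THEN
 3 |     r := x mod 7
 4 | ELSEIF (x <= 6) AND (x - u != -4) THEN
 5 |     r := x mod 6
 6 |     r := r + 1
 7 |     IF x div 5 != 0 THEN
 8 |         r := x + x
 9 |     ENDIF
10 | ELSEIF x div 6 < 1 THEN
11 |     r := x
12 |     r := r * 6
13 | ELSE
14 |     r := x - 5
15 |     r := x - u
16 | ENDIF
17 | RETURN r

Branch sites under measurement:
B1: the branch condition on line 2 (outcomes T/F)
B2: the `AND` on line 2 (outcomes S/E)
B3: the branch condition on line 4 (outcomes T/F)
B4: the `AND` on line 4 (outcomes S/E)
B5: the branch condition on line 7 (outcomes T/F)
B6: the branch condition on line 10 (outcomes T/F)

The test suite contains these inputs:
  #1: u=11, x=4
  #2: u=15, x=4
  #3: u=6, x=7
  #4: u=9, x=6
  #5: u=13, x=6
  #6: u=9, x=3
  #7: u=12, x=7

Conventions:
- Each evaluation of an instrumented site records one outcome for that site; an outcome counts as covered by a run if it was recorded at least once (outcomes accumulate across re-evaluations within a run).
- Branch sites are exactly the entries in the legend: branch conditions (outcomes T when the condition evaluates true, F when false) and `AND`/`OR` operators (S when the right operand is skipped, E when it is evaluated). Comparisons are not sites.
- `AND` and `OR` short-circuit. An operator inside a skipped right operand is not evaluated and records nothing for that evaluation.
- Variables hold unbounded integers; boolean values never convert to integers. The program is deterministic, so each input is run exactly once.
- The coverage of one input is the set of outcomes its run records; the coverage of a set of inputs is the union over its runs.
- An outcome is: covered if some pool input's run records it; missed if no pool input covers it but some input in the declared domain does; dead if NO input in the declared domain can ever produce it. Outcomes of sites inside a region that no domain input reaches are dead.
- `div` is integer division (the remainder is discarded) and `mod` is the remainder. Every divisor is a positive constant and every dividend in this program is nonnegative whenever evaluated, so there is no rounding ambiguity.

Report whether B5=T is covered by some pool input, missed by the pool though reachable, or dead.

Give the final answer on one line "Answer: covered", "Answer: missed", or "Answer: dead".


B5=T is recorded by pool input(s) 5 -> covered
Answer: covered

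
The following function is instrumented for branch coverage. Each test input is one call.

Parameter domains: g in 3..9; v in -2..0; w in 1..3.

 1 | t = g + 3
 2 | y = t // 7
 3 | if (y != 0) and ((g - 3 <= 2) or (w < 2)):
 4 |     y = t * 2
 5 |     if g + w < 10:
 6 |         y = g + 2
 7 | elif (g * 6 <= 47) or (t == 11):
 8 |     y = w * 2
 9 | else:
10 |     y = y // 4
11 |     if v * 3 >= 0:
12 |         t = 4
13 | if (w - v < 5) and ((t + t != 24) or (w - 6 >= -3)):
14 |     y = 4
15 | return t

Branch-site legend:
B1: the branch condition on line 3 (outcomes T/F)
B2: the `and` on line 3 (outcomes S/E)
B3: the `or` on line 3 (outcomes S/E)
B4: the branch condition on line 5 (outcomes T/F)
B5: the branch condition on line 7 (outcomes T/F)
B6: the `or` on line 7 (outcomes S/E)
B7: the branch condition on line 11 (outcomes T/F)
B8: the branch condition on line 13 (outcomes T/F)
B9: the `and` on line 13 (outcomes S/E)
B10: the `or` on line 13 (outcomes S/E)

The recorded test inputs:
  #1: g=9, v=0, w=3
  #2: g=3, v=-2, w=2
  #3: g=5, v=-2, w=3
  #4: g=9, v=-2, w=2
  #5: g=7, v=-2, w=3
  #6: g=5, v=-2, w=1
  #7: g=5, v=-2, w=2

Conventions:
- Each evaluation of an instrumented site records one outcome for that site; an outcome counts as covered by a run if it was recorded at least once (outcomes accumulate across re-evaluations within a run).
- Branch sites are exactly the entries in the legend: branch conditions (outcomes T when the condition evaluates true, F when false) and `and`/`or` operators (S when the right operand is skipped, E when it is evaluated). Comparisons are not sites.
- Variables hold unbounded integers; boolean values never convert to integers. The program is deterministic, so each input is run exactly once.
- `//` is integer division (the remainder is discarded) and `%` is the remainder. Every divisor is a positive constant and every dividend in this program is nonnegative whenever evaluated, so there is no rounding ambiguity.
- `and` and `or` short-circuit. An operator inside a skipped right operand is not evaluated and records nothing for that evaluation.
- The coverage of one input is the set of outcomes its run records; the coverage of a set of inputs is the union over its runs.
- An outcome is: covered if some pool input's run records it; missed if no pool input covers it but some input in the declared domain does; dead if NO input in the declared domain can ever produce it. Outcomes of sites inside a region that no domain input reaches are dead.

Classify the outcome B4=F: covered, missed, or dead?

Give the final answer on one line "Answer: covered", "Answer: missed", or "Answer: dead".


no pool input records B4=F
but domain input (g=9, v=-2, w=1) does record it -> reachable, so missed
Answer: missed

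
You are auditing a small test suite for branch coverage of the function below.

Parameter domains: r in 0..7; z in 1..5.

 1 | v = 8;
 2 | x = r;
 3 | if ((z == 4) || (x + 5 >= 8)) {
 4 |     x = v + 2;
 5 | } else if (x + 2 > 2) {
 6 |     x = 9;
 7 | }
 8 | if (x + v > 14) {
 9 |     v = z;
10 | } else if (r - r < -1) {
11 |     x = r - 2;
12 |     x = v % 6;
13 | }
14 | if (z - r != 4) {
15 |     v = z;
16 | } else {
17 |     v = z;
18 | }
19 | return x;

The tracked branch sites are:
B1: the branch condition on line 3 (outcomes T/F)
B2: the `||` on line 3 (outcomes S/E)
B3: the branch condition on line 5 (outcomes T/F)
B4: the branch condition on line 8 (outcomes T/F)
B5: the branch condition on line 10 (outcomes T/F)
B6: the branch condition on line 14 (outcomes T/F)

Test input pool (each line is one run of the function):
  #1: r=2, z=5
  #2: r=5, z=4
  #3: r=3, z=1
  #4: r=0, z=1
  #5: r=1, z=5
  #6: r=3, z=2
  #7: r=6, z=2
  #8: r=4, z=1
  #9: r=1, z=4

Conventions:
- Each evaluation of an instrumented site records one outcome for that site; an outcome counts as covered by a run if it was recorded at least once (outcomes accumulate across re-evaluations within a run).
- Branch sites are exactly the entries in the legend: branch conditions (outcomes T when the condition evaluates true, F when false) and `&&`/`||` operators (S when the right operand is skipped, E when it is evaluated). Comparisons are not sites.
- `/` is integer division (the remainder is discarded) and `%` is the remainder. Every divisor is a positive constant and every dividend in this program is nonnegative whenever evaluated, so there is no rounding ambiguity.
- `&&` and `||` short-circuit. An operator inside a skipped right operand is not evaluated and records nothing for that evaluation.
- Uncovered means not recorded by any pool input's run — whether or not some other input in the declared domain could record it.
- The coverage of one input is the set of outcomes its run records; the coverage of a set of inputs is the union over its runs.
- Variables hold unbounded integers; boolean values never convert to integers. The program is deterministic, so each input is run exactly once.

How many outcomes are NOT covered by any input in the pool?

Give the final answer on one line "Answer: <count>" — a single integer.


test 1 (r=2, z=5) fires B2->E, B1->F, B3->T, B4->T, B6->T; hits B1=F, B2=E, B3=T, B4=T, B6=T
test 2 (r=5, z=4) fires B2->S, B1->T, B4->T, B6->T; hits B1=T, B2=S, B4=T, B6=T
test 3 (r=3, z=1) fires B2->E, B1->T, B4->T, B6->T; hits B1=T, B2=E, B4=T, B6=T
test 4 (r=0, z=1) fires B2->E, B1->F, B3->F, B4->F, B5->F, B6->T; hits B1=F, B2=E, B3=F, B4=F, B5=F, B6=T
test 5 (r=1, z=5) fires B2->E, B1->F, B3->T, B4->T, B6->F; hits B1=F, B2=E, B3=T, B4=T, B6=F
test 6 (r=3, z=2) fires B2->E, B1->T, B4->T, B6->T; hits B1=T, B2=E, B4=T, B6=T
test 7 (r=6, z=2) fires B2->E, B1->T, B4->T, B6->T; hits B1=T, B2=E, B4=T, B6=T
test 8 (r=4, z=1) fires B2->E, B1->T, B4->T, B6->T; hits B1=T, B2=E, B4=T, B6=T
test 9 (r=1, z=4) fires B2->S, B1->T, B4->T, B6->T; hits B1=T, B2=S, B4=T, B6=T
union over the pool: B1=T, B1=F, B2=S, B2=E, B3=T, B3=F, B4=T, B4=F, B5=F, B6=T, B6=F
uncovered (1 of 12): B5=T
Answer: 1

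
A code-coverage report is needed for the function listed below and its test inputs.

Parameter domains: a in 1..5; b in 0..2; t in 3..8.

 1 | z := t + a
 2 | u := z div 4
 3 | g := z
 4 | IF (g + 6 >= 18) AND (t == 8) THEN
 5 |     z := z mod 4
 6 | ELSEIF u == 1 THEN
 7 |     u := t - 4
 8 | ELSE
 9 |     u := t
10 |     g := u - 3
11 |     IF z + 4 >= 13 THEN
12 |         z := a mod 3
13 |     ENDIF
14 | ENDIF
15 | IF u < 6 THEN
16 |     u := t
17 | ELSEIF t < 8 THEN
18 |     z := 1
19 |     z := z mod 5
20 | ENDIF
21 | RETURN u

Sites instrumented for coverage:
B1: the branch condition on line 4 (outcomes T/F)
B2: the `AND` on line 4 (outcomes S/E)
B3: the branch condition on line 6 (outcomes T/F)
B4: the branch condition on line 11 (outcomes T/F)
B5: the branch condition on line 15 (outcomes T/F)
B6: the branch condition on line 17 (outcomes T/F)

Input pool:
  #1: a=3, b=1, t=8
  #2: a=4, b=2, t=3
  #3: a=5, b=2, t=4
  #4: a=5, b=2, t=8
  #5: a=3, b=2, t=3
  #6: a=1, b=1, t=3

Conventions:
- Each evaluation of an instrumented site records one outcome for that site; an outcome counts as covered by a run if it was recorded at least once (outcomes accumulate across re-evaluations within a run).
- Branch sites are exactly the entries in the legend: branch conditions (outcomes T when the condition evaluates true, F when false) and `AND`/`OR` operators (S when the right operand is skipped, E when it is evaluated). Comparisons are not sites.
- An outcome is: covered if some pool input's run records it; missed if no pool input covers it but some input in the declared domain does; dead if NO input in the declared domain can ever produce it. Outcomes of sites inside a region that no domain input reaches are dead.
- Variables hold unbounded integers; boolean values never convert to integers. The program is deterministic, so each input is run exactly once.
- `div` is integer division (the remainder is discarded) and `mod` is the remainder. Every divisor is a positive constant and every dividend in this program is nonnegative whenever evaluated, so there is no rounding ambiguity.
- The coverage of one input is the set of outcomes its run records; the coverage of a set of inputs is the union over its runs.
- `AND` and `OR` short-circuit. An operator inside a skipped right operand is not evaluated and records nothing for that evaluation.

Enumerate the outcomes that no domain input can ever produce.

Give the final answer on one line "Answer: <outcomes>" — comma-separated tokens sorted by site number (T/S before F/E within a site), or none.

checking every outcome against all 90 domain inputs:
  reachable outcomes have witnesses, e.g. B1=T (e.g. a=4, b=0, t=8), B1=F (e.g. a=1, b=0, t=3), B2=S (e.g. a=1, b=0, t=3), B2=E (e.g. a=4, b=0, t=8)

Answer: none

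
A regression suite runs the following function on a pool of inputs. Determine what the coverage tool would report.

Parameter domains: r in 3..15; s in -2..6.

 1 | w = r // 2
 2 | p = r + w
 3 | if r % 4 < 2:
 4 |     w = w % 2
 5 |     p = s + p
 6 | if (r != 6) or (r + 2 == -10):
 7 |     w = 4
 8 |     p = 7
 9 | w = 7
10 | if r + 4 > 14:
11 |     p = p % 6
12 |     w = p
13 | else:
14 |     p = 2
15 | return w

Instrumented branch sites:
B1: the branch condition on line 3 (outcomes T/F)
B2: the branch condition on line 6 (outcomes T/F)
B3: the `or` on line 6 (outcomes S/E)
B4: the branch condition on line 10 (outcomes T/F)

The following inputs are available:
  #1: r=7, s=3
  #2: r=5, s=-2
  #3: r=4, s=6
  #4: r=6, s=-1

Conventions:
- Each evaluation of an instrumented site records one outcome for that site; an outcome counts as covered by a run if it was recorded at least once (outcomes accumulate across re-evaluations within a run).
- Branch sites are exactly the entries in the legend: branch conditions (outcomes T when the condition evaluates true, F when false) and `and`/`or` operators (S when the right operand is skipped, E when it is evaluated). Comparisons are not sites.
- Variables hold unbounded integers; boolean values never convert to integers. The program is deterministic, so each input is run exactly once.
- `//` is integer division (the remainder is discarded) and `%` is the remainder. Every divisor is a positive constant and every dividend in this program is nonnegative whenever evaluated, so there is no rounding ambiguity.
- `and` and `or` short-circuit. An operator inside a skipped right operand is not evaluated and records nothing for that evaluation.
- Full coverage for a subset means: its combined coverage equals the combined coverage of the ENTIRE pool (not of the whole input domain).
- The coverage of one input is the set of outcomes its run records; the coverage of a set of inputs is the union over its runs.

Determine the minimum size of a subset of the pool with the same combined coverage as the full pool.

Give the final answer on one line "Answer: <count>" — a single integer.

#1 (r=7, s=3) -> B1->F, B3->S, B2->T, B4->F; covered: B1=F, B2=T, B3=S, B4=F
#2 (r=5, s=-2) -> B1->T, B3->S, B2->T, B4->F; covered: B1=T, B2=T, B3=S, B4=F
#3 (r=4, s=6) -> B1->T, B3->S, B2->T, B4->F; covered: B1=T, B2=T, B3=S, B4=F
#4 (r=6, s=-1) -> B1->F, B3->E, B2->F, B4->F; covered: B1=F, B2=F, B3=E, B4=F
union over all inputs: B1=T, B1=F, B2=T, B2=F, B3=S, B3=E, B4=F (7 outcomes)
no size-1 subset reaches all 7 outcomes (best union: 4/7)
size 2: inputs {2, 4} cover all 7 outcomes, and no lexicographically smaller subset of this size does

Answer: 2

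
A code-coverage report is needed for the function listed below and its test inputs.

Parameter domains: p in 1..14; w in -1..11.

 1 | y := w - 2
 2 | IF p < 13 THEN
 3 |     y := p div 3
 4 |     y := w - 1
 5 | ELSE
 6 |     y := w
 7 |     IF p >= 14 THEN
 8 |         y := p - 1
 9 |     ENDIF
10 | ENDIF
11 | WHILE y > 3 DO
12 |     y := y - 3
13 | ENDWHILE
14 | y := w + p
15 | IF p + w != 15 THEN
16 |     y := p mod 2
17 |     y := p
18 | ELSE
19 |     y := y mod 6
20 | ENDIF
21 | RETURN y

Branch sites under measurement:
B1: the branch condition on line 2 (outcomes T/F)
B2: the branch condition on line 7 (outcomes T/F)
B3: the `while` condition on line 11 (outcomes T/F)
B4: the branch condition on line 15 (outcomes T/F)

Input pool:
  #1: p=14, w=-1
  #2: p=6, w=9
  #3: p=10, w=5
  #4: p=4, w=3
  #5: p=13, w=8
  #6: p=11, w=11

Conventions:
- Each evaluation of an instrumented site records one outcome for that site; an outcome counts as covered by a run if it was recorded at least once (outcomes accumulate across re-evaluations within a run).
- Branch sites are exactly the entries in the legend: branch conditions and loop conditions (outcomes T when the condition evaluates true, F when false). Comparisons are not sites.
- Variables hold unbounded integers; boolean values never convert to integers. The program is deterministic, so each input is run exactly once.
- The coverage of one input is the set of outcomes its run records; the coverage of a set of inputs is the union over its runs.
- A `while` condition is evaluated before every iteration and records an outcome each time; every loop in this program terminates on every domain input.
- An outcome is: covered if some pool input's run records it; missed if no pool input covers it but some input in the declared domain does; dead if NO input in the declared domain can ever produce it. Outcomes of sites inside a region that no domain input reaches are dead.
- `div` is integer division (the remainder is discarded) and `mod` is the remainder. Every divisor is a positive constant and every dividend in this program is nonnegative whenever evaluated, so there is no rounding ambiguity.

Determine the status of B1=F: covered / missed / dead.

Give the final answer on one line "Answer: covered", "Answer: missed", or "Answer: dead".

B1=F is recorded by pool input(s) 1, 5 -> covered

Answer: covered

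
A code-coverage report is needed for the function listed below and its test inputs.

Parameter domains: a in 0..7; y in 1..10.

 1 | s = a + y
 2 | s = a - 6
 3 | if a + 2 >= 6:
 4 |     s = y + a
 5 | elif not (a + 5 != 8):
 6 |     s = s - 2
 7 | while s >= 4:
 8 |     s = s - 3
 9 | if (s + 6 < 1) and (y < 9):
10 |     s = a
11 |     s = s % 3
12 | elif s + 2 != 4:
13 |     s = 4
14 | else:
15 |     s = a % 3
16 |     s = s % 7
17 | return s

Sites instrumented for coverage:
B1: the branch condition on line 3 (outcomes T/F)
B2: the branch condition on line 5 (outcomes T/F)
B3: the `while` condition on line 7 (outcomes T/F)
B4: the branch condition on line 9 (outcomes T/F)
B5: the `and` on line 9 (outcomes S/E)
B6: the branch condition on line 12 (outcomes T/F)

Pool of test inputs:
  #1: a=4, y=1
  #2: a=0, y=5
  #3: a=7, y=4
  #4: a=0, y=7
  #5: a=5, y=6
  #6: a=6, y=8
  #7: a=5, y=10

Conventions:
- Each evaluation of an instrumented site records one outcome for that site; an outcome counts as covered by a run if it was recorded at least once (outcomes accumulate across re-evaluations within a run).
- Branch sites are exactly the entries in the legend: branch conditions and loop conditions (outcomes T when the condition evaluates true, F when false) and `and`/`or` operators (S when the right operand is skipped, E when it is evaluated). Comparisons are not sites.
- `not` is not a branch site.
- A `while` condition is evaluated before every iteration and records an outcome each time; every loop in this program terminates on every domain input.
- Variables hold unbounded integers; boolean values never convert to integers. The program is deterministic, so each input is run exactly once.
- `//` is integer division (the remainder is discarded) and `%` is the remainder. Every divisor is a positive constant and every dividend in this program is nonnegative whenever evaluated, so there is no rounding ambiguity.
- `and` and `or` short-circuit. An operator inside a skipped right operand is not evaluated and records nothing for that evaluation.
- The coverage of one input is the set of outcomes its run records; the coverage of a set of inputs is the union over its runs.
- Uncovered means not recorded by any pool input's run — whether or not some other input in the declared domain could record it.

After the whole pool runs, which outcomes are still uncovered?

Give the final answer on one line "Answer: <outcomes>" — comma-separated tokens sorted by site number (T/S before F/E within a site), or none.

input #1 (a=4, y=1): covers B1=T, B3=T, B3=F, B4=F, B5=S, B6=F
input #2 (a=0, y=5): covers B1=F, B2=F, B3=F, B4=T, B5=E
input #3 (a=7, y=4): covers B1=T, B3=T, B3=F, B4=F, B5=S, B6=F
input #4 (a=0, y=7): covers B1=F, B2=F, B3=F, B4=T, B5=E
input #5 (a=5, y=6): covers B1=T, B3=T, B3=F, B4=F, B5=S, B6=F
input #6 (a=6, y=8): covers B1=T, B3=T, B3=F, B4=F, B5=S, B6=F
input #7 (a=5, y=10): covers B1=T, B3=T, B3=F, B4=F, B5=S, B6=T
union over the pool: B1=T, B1=F, B2=F, B3=T, B3=F, B4=T, B4=F, B5=S, B5=E, B6=T, B6=F
uncovered (1 of 12): B2=T

Answer: B2=T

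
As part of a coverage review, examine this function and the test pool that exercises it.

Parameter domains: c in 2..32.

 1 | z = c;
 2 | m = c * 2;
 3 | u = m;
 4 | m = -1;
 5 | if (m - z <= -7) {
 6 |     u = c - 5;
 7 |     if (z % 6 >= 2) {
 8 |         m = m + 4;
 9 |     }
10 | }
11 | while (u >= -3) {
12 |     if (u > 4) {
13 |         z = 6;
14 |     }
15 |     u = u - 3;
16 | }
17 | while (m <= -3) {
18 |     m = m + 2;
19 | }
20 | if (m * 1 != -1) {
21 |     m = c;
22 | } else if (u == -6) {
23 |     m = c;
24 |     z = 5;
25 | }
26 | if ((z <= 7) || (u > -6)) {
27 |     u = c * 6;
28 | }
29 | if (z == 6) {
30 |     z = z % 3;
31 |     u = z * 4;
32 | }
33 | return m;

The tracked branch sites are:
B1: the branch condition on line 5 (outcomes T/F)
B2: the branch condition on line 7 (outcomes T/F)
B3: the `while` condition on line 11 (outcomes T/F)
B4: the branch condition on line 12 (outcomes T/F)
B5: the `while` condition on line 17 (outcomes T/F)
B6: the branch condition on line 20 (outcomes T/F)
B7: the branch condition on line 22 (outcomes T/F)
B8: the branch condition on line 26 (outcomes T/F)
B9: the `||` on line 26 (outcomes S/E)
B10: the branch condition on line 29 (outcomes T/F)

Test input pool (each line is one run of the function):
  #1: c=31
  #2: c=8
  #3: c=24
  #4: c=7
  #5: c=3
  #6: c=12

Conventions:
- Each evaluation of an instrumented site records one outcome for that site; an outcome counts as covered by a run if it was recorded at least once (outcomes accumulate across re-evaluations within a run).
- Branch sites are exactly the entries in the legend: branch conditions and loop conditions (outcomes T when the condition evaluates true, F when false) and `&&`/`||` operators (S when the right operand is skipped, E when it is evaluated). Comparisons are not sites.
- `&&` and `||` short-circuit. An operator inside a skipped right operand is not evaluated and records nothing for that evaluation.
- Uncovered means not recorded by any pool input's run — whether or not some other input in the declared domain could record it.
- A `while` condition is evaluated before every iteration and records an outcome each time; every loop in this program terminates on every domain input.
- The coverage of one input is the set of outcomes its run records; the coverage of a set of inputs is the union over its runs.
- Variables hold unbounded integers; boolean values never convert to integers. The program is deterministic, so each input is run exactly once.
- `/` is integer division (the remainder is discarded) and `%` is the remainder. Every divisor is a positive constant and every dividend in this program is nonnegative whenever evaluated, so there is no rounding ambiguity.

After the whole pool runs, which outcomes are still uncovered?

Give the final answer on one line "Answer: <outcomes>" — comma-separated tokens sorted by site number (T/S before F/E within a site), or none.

input #1, c=31: outcomes B1=T, B2=F, B3=T, B3=F, B4=T, B4=F, B5=F, B6=F, B7=F, B8=T, B9=S, B10=T
input #2, c=8: outcomes B1=T, B2=T, B3=T, B3=F, B4=F, B5=F, B6=T, B8=F, B9=E, B10=F
input #3, c=24: outcomes B1=T, B2=F, B3=T, B3=F, B4=T, B4=F, B5=F, B6=F, B7=F, B8=T, B9=S, B10=T
input #4, c=7: outcomes B1=T, B2=F, B3=T, B3=F, B4=F, B5=F, B6=F, B7=F, B8=T, B9=S, B10=F
input #5, c=3: outcomes B1=F, B3=T, B3=F, B4=T, B4=F, B5=F, B6=F, B7=T, B8=T, B9=S, B10=F
input #6, c=12: outcomes B1=T, B2=F, B3=T, B3=F, B4=T, B4=F, B5=F, B6=F, B7=F, B8=T, B9=S, B10=T
union over the pool: B1=T, B1=F, B2=T, B2=F, B3=T, B3=F, B4=T, B4=F, B5=F, B6=T, B6=F, B7=T, B7=F, B8=T, B8=F, B9=S, B9=E, B10=T, B10=F
uncovered (1 of 20): B5=T

Answer: B5=T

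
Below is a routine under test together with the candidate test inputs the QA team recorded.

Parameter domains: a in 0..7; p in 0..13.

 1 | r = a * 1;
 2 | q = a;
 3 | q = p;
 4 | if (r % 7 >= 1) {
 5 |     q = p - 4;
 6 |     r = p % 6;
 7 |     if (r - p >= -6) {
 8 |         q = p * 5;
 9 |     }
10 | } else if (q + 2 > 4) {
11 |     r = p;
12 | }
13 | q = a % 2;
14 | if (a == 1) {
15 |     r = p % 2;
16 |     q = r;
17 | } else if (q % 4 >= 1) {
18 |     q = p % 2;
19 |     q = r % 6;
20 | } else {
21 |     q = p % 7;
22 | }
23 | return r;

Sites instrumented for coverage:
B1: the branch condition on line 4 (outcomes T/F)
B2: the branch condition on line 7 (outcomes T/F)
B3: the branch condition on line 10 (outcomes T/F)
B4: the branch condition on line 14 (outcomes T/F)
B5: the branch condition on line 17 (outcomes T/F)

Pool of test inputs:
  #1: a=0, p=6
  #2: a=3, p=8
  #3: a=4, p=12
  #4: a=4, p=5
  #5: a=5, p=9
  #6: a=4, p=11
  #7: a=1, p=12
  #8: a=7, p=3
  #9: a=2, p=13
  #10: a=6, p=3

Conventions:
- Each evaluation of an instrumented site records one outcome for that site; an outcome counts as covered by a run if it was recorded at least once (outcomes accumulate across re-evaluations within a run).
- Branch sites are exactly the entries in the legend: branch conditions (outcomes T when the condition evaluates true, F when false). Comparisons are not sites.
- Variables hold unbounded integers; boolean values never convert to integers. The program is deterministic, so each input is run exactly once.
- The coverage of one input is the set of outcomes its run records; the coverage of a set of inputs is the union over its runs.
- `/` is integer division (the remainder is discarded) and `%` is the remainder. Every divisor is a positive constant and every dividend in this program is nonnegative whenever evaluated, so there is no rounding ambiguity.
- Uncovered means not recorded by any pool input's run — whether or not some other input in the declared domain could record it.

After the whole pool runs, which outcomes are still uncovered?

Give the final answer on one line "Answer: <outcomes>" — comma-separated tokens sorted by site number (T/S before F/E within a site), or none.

input #1, a=0, p=6: events B1->F, B3->T, B4->F, B5->F; outcomes B1=F, B3=T, B4=F, B5=F
input #2, a=3, p=8: events B1->T, B2->T, B4->F, B5->T; outcomes B1=T, B2=T, B4=F, B5=T
input #3, a=4, p=12: events B1->T, B2->F, B4->F, B5->F; outcomes B1=T, B2=F, B4=F, B5=F
input #4, a=4, p=5: events B1->T, B2->T, B4->F, B5->F; outcomes B1=T, B2=T, B4=F, B5=F
input #5, a=5, p=9: events B1->T, B2->T, B4->F, B5->T; outcomes B1=T, B2=T, B4=F, B5=T
input #6, a=4, p=11: events B1->T, B2->T, B4->F, B5->F; outcomes B1=T, B2=T, B4=F, B5=F
input #7, a=1, p=12: events B1->T, B2->F, B4->T; outcomes B1=T, B2=F, B4=T
input #8, a=7, p=3: events B1->F, B3->T, B4->F, B5->T; outcomes B1=F, B3=T, B4=F, B5=T
input #9, a=2, p=13: events B1->T, B2->F, B4->F, B5->F; outcomes B1=T, B2=F, B4=F, B5=F
input #10, a=6, p=3: events B1->T, B2->T, B4->F, B5->F; outcomes B1=T, B2=T, B4=F, B5=F
union over the pool: B1=T, B1=F, B2=T, B2=F, B3=T, B4=T, B4=F, B5=T, B5=F
uncovered (1 of 10): B3=F

Answer: B3=F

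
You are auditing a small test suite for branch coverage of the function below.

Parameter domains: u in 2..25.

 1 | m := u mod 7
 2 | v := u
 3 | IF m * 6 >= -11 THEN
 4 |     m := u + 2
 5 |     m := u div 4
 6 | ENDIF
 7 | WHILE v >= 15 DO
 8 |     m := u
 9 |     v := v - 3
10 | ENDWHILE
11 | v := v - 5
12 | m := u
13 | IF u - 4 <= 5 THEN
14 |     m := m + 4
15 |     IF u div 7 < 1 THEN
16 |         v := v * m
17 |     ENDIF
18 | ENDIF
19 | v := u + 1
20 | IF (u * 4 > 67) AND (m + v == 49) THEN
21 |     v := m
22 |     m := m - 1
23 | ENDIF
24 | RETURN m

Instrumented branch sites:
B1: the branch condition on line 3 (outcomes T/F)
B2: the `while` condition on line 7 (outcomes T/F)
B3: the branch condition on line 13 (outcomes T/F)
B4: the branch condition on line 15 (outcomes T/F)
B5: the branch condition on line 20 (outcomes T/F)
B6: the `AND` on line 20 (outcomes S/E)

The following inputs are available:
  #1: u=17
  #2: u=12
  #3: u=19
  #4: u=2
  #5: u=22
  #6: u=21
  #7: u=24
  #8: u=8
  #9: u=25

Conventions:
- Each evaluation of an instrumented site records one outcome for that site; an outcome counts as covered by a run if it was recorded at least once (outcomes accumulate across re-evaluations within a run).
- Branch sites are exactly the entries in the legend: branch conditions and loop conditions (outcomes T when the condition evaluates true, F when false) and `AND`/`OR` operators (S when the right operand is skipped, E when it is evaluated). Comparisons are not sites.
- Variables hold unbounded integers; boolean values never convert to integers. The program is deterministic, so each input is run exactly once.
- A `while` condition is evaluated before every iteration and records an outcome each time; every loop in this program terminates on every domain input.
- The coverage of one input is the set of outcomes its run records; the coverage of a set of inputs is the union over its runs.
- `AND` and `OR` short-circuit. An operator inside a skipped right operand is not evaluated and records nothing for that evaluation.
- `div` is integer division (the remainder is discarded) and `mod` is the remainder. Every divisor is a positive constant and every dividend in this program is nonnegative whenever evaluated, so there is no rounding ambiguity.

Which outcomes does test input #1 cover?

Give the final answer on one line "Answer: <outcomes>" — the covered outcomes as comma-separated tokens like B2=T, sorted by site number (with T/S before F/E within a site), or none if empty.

Simulating input #1 (u=17) step by step:
  B1->T, B2->T, B2->F, B3->F, B6->E, B5->F
distinct outcomes covered: B1=T, B2=T, B2=F, B3=F, B5=F, B6=E

Answer: B1=T, B2=T, B2=F, B3=F, B5=F, B6=E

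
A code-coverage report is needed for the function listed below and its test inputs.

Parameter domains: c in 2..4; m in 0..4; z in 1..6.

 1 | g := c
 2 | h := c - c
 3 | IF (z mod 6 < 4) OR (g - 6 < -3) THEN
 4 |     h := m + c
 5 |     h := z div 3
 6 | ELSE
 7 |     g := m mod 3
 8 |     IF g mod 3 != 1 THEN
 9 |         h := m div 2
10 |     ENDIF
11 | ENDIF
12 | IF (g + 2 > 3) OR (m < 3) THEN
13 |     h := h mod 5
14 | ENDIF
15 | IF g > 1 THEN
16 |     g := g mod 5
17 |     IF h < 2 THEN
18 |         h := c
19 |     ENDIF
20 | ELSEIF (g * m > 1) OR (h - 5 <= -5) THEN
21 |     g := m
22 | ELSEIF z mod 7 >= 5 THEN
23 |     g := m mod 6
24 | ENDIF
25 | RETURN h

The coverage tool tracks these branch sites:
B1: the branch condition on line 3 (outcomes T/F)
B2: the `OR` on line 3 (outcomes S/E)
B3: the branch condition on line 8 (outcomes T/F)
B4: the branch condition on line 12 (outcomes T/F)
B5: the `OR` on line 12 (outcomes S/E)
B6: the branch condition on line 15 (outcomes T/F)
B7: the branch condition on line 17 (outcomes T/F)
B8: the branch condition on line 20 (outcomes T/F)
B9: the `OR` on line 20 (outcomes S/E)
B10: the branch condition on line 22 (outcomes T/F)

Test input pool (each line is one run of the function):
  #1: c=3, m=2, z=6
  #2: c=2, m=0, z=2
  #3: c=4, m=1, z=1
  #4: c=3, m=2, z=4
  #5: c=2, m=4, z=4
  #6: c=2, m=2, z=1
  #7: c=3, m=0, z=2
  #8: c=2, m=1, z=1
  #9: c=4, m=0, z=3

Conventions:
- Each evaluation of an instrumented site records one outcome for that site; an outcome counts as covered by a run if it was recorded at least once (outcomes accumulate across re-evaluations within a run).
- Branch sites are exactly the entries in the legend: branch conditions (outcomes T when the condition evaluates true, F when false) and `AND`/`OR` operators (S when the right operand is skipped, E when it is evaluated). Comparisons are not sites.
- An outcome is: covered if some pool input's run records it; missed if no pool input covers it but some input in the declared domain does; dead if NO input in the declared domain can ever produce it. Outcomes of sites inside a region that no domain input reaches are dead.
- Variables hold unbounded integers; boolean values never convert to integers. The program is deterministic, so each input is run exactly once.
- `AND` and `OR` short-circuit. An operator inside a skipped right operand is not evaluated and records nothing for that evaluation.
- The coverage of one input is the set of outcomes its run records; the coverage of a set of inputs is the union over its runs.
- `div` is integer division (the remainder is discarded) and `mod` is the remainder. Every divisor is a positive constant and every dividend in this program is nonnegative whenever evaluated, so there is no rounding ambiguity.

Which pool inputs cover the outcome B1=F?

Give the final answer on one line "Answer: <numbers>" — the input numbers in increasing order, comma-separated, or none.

input #1 (c=3, m=2, z=6): does not produce B1=F
input #2 (c=2, m=0, z=2): does not produce B1=F
input #3 (c=4, m=1, z=1): does not produce B1=F
input #4 (c=3, m=2, z=4): produces B1=F
input #5 (c=2, m=4, z=4): does not produce B1=F
input #6 (c=2, m=2, z=1): does not produce B1=F
input #7 (c=3, m=0, z=2): does not produce B1=F
input #8 (c=2, m=1, z=1): does not produce B1=F
input #9 (c=4, m=0, z=3): does not produce B1=F

Answer: 4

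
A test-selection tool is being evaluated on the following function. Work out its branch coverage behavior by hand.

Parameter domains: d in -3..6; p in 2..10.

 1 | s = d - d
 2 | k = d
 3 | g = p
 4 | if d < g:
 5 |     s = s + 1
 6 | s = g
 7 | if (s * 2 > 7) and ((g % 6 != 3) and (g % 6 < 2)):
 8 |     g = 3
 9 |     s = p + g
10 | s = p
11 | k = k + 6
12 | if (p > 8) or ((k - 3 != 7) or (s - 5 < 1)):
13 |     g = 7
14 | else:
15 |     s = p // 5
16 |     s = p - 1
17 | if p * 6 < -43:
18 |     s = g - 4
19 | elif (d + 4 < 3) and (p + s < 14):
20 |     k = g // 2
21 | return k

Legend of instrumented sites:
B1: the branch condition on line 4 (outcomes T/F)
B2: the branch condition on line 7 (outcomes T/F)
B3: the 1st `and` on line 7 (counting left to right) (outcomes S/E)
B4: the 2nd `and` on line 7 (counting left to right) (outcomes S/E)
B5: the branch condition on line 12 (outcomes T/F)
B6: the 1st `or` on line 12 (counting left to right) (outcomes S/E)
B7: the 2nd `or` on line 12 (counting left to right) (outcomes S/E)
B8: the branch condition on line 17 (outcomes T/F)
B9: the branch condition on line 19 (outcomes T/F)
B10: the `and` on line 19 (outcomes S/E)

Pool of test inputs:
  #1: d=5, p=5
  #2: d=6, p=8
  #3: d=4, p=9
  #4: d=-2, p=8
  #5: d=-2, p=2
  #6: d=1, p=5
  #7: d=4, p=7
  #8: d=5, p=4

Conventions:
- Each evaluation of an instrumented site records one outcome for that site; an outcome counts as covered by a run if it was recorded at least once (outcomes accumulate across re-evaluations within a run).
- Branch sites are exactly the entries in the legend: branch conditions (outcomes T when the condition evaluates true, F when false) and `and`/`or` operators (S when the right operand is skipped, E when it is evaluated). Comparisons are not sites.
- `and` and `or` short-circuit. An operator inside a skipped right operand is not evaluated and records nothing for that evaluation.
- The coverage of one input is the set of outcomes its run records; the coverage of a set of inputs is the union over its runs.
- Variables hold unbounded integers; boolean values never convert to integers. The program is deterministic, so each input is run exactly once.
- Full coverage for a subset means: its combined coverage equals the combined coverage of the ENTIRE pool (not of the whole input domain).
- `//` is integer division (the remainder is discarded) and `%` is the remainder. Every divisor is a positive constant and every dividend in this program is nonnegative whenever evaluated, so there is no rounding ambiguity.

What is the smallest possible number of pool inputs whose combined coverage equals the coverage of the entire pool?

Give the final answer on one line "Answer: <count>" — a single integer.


run #1 (d=5, p=5) runs B1->F, B3->E, B4->E, B2->F, B6->E, B7->S, B5->T, B8->F, B10->S, B9->F; records B1=F, B2=F, B3=E, B4=E, B5=T, B6=E, B7=S, B8=F, B9=F, B10=S
run #2 (d=6, p=8) runs B1->T, B3->E, B4->E, B2->F, B6->E, B7->S, B5->T, B8->F, B10->S, B9->F; records B1=T, B2=F, B3=E, B4=E, B5=T, B6=E, B7=S, B8=F, B9=F, B10=S
run #3 (d=4, p=9) runs B1->T, B3->E, B4->S, B2->F, B6->S, B5->T, B8->F, B10->S, B9->F; records B1=T, B2=F, B3=E, B4=S, B5=T, B6=S, B8=F, B9=F, B10=S
run #4 (d=-2, p=8) runs B1->T, B3->E, B4->E, B2->F, B6->E, B7->S, B5->T, B8->F, B10->E, B9->F; records B1=T, B2=F, B3=E, B4=E, B5=T, B6=E, B7=S, B8=F, B9=F, B10=E
run #5 (d=-2, p=2) runs B1->T, B3->S, B2->F, B6->E, B7->S, B5->T, B8->F, B10->E, B9->T; records B1=T, B2=F, B3=S, B5=T, B6=E, B7=S, B8=F, B9=T, B10=E
run #6 (d=1, p=5) runs B1->T, B3->E, B4->E, B2->F, B6->E, B7->S, B5->T, B8->F, B10->S, B9->F; records B1=T, B2=F, B3=E, B4=E, B5=T, B6=E, B7=S, B8=F, B9=F, B10=S
run #7 (d=4, p=7) runs B1->T, B3->E, B4->E, B2->T, B6->E, B7->E, B5->F, B8->F, B10->S, B9->F; records B1=T, B2=T, B3=E, B4=E, B5=F, B6=E, B7=E, B8=F, B9=F, B10=S
run #8 (d=5, p=4) runs B1->F, B3->E, B4->E, B2->F, B6->E, B7->S, B5->T, B8->F, B10->S, B9->F; records B1=F, B2=F, B3=E, B4=E, B5=T, B6=E, B7=S, B8=F, B9=F, B10=S
the full pool covers 19 outcomes: B1=T, B1=F, B2=T, B2=F, B3=S, B3=E, B4=S, B4=E, B5=T, B5=F, B6=S, B6=E, B7=S, B7=E, B8=F, B9=T, B9=F, B10=S, B10=E
size 1 is not enough: best union over all size-1 subsets is 10/19
size 2 is not enough: best union over all size-2 subsets is 16/19
size 3 is not enough: best union over all size-3 subsets is 18/19
at size 4, {1, 3, 5, 7} reaches all 19 outcomes; every lexicographically earlier size-4 subset fails
Answer: 4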